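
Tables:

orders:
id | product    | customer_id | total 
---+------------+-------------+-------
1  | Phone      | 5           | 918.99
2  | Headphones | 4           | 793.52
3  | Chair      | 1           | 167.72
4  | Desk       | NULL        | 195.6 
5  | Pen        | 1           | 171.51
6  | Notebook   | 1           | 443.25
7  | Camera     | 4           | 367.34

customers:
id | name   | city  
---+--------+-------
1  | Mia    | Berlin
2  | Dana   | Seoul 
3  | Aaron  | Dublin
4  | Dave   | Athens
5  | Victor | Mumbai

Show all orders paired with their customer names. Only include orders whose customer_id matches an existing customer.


INNER JOIN keeps only orders rows whose customer_id matches an id in customers. Walk through each order:
  - order 1 (Phone): customer_id=5 -> matches Victor
  - order 2 (Headphones): customer_id=4 -> matches Dave
  - order 3 (Chair): customer_id=1 -> matches Mia
  - order 4 (Desk): customer_id=NULL, no match -> dropped
  - order 5 (Pen): customer_id=1 -> matches Mia
  - order 6 (Notebook): customer_id=1 -> matches Mia
  - order 7 (Camera): customer_id=4 -> matches Dave
So 1 of 7 rows is dropped.

SQL:
SELECT a.product, b.name AS customer
FROM orders a
INNER JOIN customers b ON a.customer_id = b.id

Result:
product    | customer
-----------+---------
Phone      | Victor  
Headphones | Dave    
Chair      | Mia     
Pen        | Mia     
Notebook   | Mia     
Camera     | Dave    


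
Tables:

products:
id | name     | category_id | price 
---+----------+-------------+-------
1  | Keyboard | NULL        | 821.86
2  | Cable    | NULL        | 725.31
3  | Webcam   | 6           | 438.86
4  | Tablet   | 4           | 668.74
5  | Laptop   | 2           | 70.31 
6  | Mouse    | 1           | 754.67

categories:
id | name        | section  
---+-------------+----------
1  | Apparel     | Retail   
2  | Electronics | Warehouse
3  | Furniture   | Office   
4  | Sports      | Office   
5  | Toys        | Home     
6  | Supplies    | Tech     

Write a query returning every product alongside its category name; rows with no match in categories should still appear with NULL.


LEFT JOIN keeps every row from products (the left table); where category_id has no match in categories, the category columns become NULL. Walk through each product:
  - product 1 (Keyboard): category_id=NULL, no match -> kept with NULL
  - product 2 (Cable): category_id=NULL, no match -> kept with NULL
  - product 3 (Webcam): category_id=6 -> matches Supplies
  - product 4 (Tablet): category_id=4 -> matches Sports
  - product 5 (Laptop): category_id=2 -> matches Electronics
  - product 6 (Mouse): category_id=1 -> matches Apparel
All 6 rows appear; 2 have NULL category.

SQL:
SELECT a.name, b.name AS category
FROM products a
LEFT JOIN categories b ON a.category_id = b.id

Result:
name     | category   
---------+------------
Keyboard | NULL       
Cable    | NULL       
Webcam   | Supplies   
Tablet   | Sports     
Laptop   | Electronics
Mouse    | Apparel    


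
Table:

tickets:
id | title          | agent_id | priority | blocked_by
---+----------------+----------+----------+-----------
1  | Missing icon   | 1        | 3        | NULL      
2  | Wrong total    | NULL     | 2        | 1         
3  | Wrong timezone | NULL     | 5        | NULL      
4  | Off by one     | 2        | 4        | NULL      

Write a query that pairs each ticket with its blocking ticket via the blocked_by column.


This is a self-join: tickets is joined to a second copy of itself, matching each row's blocked_by to another row's id. Use LEFT JOIN so rows with blocked_by=NULL are kept.
  - ticket 1 (Missing icon): blocked_by=NULL -> NULL
  - ticket 2 (Wrong total): blocked_by=1 -> Missing icon
  - ticket 3 (Wrong timezone): blocked_by=NULL -> NULL
  - ticket 4 (Off by one): blocked_by=NULL -> NULL

SQL:
SELECT a.title AS item, b.title AS blocked_by
FROM tickets a
LEFT JOIN tickets b ON a.blocked_by = b.id

Result:
item           | blocked_by  
---------------+-------------
Missing icon   | NULL        
Wrong total    | Missing icon
Wrong timezone | NULL        
Off by one     | NULL        


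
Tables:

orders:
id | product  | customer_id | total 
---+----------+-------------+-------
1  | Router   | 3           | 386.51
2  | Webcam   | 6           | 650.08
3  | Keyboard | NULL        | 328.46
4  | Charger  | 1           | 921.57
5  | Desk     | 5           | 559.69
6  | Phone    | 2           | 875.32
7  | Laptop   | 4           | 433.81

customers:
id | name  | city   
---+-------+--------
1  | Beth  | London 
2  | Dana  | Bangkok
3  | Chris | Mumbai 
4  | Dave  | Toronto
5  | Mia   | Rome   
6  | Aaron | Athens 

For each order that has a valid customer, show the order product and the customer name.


INNER JOIN keeps only orders rows whose customer_id matches an id in customers. Walk through each order:
  - order 1 (Router): customer_id=3 -> matches Chris
  - order 2 (Webcam): customer_id=6 -> matches Aaron
  - order 3 (Keyboard): customer_id=NULL, no match -> dropped
  - order 4 (Charger): customer_id=1 -> matches Beth
  - order 5 (Desk): customer_id=5 -> matches Mia
  - order 6 (Phone): customer_id=2 -> matches Dana
  - order 7 (Laptop): customer_id=4 -> matches Dave
So 1 of 7 rows is dropped.

SQL:
SELECT a.product, b.name AS customer
FROM orders a
INNER JOIN customers b ON a.customer_id = b.id

Result:
product | customer
--------+---------
Router  | Chris   
Webcam  | Aaron   
Charger | Beth    
Desk    | Mia     
Phone   | Dana    
Laptop  | Dave    


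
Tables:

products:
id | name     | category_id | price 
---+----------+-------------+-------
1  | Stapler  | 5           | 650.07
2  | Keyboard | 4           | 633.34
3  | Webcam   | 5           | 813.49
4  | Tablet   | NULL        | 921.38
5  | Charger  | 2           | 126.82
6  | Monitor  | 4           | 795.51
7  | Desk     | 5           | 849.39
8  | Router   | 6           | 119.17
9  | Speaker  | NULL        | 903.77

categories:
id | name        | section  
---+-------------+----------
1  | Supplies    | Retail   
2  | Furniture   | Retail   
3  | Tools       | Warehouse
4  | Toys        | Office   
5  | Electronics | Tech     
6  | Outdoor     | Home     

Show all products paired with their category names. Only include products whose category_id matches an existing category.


INNER JOIN keeps only products rows whose category_id matches an id in categories. Walk through each product:
  - product 1 (Stapler): category_id=5 -> matches Electronics
  - product 2 (Keyboard): category_id=4 -> matches Toys
  - product 3 (Webcam): category_id=5 -> matches Electronics
  - product 4 (Tablet): category_id=NULL, no match -> dropped
  - product 5 (Charger): category_id=2 -> matches Furniture
  - product 6 (Monitor): category_id=4 -> matches Toys
  - product 7 (Desk): category_id=5 -> matches Electronics
  - product 8 (Router): category_id=6 -> matches Outdoor
  - product 9 (Speaker): category_id=NULL, no match -> dropped
So 2 of 9 rows are dropped.

SQL:
SELECT a.name, b.name AS category
FROM products a
INNER JOIN categories b ON a.category_id = b.id

Result:
name     | category   
---------+------------
Stapler  | Electronics
Keyboard | Toys       
Webcam   | Electronics
Charger  | Furniture  
Monitor  | Toys       
Desk     | Electronics
Router   | Outdoor    


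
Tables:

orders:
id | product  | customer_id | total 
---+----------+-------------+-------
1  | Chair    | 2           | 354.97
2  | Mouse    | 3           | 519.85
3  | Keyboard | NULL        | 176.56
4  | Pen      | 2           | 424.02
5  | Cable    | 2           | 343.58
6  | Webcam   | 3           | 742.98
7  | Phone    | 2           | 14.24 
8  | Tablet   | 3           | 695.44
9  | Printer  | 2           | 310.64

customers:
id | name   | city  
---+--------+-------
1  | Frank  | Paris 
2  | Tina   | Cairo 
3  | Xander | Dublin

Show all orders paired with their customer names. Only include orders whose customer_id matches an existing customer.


INNER JOIN keeps only orders rows whose customer_id matches an id in customers. Walk through each order:
  - order 1 (Chair): customer_id=2 -> matches Tina
  - order 2 (Mouse): customer_id=3 -> matches Xander
  - order 3 (Keyboard): customer_id=NULL, no match -> dropped
  - order 4 (Pen): customer_id=2 -> matches Tina
  - order 5 (Cable): customer_id=2 -> matches Tina
  - order 6 (Webcam): customer_id=3 -> matches Xander
  - order 7 (Phone): customer_id=2 -> matches Tina
  - order 8 (Tablet): customer_id=3 -> matches Xander
  - order 9 (Printer): customer_id=2 -> matches Tina
So 1 of 9 rows is dropped.

SQL:
SELECT a.product, b.name AS customer
FROM orders a
INNER JOIN customers b ON a.customer_id = b.id

Result:
product | customer
--------+---------
Chair   | Tina    
Mouse   | Xander  
Pen     | Tina    
Cable   | Tina    
Webcam  | Xander  
Phone   | Tina    
Tablet  | Xander  
Printer | Tina    


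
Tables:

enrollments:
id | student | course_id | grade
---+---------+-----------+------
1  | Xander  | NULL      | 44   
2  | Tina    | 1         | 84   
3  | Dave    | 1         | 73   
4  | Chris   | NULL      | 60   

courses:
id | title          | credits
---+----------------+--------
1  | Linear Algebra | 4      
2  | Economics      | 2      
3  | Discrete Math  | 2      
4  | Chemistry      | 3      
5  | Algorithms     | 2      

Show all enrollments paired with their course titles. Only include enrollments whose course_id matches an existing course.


INNER JOIN keeps only enrollments rows whose course_id matches an id in courses. Walk through each enrollment:
  - enrollment 1 (Xander): course_id=NULL, no match -> dropped
  - enrollment 2 (Tina): course_id=1 -> matches Linear Algebra
  - enrollment 3 (Dave): course_id=1 -> matches Linear Algebra
  - enrollment 4 (Chris): course_id=NULL, no match -> dropped
So 2 of 4 rows are dropped.

SQL:
SELECT a.student, b.title AS course
FROM enrollments a
INNER JOIN courses b ON a.course_id = b.id

Result:
student | course        
--------+---------------
Tina    | Linear Algebra
Dave    | Linear Algebra


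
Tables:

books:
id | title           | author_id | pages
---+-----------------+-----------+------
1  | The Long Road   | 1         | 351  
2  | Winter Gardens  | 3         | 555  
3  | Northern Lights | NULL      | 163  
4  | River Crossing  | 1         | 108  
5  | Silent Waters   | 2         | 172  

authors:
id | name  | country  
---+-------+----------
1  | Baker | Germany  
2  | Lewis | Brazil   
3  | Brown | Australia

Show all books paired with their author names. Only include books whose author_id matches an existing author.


INNER JOIN keeps only books rows whose author_id matches an id in authors. Walk through each book:
  - book 1 (The Long Road): author_id=1 -> matches Baker
  - book 2 (Winter Gardens): author_id=3 -> matches Brown
  - book 3 (Northern Lights): author_id=NULL, no match -> dropped
  - book 4 (River Crossing): author_id=1 -> matches Baker
  - book 5 (Silent Waters): author_id=2 -> matches Lewis
So 1 of 5 rows is dropped.

SQL:
SELECT a.title, b.name AS author
FROM books a
INNER JOIN authors b ON a.author_id = b.id

Result:
title          | author
---------------+-------
The Long Road  | Baker 
Winter Gardens | Brown 
River Crossing | Baker 
Silent Waters  | Lewis 


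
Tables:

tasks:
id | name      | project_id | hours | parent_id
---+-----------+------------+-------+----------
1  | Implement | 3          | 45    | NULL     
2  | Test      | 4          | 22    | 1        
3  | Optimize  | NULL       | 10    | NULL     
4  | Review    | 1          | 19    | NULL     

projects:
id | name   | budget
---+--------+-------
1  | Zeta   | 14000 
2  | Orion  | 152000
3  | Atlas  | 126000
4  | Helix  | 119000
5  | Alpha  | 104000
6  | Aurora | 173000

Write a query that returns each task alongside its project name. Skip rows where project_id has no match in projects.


INNER JOIN keeps only tasks rows whose project_id matches an id in projects. Walk through each task:
  - task 1 (Implement): project_id=3 -> matches Atlas
  - task 2 (Test): project_id=4 -> matches Helix
  - task 3 (Optimize): project_id=NULL, no match -> dropped
  - task 4 (Review): project_id=1 -> matches Zeta
So 1 of 4 rows is dropped.

SQL:
SELECT a.name, b.name AS project
FROM tasks a
INNER JOIN projects b ON a.project_id = b.id

Result:
name      | project
----------+--------
Implement | Atlas  
Test      | Helix  
Review    | Zeta   


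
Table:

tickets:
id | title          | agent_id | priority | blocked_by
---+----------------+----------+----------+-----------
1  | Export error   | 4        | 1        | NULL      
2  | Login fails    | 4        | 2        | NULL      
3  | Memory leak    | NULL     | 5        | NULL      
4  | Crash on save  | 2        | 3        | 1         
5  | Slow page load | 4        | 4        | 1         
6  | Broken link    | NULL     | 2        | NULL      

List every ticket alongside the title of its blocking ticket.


This is a self-join: tickets is joined to a second copy of itself, matching each row's blocked_by to another row's id. Use LEFT JOIN so rows with blocked_by=NULL are kept.
  - ticket 1 (Export error): blocked_by=NULL -> NULL
  - ticket 2 (Login fails): blocked_by=NULL -> NULL
  - ticket 3 (Memory leak): blocked_by=NULL -> NULL
  - ticket 4 (Crash on save): blocked_by=1 -> Export error
  - ticket 5 (Slow page load): blocked_by=1 -> Export error
  - ticket 6 (Broken link): blocked_by=NULL -> NULL

SQL:
SELECT a.title AS item, b.title AS blocked_by
FROM tickets a
LEFT JOIN tickets b ON a.blocked_by = b.id

Result:
item           | blocked_by  
---------------+-------------
Export error   | NULL        
Login fails    | NULL        
Memory leak    | NULL        
Crash on save  | Export error
Slow page load | Export error
Broken link    | NULL        


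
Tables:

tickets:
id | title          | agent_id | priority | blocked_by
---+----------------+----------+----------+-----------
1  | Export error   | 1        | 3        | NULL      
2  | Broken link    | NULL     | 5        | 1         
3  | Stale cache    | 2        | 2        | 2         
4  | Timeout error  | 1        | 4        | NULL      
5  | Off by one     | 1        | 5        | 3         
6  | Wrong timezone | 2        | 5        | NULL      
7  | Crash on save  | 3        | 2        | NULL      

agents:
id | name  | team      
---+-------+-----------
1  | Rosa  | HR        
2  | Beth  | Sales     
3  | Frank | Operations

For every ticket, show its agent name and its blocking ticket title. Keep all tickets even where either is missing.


Two LEFT JOINs from the same base table tickets: one to agents via agent_id, one to tickets itself via blocked_by. Both are LEFT so every ticket is preserved.
Match against agents:
  - ticket 1 (Export error): agent_id=1 -> matches Rosa
  - ticket 2 (Broken link): agent_id=NULL, no match -> kept with NULL
  - ticket 3 (Stale cache): agent_id=2 -> matches Beth
  - ticket 4 (Timeout error): agent_id=1 -> matches Rosa
  - ticket 5 (Off by one): agent_id=1 -> matches Rosa
  - ticket 6 (Wrong timezone): agent_id=2 -> matches Beth
  - ticket 7 (Crash on save): agent_id=3 -> matches Frank
Match against tickets (self):
  - ticket 1 (Export error): blocked_by=NULL -> NULL
  - ticket 2 (Broken link): blocked_by=1 -> Export error
  - ticket 3 (Stale cache): blocked_by=2 -> Broken link
  - ticket 4 (Timeout error): blocked_by=NULL -> NULL
  - ticket 5 (Off by one): blocked_by=3 -> Stale cache
  - ticket 6 (Wrong timezone): blocked_by=NULL -> NULL
  - ticket 7 (Crash on save): blocked_by=NULL -> NULL

SQL:
SELECT a.title, b.name AS agent, c.title AS blocked_by
FROM tickets a
LEFT JOIN agents b ON a.agent_id = b.id
LEFT JOIN tickets c ON a.blocked_by = c.id

Result:
title          | agent | blocked_by  
---------------+-------+-------------
Export error   | Rosa  | NULL        
Broken link    | NULL  | Export error
Stale cache    | Beth  | Broken link 
Timeout error  | Rosa  | NULL        
Off by one     | Rosa  | Stale cache 
Wrong timezone | Beth  | NULL        
Crash on save  | Frank | NULL        


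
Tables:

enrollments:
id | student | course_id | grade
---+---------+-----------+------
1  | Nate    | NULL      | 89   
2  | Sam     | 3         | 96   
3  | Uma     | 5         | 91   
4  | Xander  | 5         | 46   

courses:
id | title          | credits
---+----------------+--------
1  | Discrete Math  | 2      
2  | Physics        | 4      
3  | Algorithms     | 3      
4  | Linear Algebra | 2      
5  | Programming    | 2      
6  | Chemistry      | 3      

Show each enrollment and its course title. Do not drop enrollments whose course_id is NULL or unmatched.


LEFT JOIN keeps every row from enrollments (the left table); where course_id has no match in courses, the course columns become NULL. Walk through each enrollment:
  - enrollment 1 (Nate): course_id=NULL, no match -> kept with NULL
  - enrollment 2 (Sam): course_id=3 -> matches Algorithms
  - enrollment 3 (Uma): course_id=5 -> matches Programming
  - enrollment 4 (Xander): course_id=5 -> matches Programming
All 4 rows appear; 1 has NULL course.

SQL:
SELECT a.student, b.title AS course
FROM enrollments a
LEFT JOIN courses b ON a.course_id = b.id

Result:
student | course     
--------+------------
Nate    | NULL       
Sam     | Algorithms 
Uma     | Programming
Xander  | Programming


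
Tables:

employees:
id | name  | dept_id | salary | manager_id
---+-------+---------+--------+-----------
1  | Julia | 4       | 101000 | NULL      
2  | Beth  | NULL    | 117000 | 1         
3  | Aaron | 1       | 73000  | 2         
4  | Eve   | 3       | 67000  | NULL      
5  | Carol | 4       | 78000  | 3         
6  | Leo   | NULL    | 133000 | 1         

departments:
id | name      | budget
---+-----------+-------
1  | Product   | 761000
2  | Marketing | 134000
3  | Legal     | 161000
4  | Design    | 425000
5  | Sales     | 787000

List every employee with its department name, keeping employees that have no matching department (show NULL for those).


LEFT JOIN keeps every row from employees (the left table); where dept_id has no match in departments, the department columns become NULL. Walk through each employee:
  - employee 1 (Julia): dept_id=4 -> matches Design
  - employee 2 (Beth): dept_id=NULL, no match -> kept with NULL
  - employee 3 (Aaron): dept_id=1 -> matches Product
  - employee 4 (Eve): dept_id=3 -> matches Legal
  - employee 5 (Carol): dept_id=4 -> matches Design
  - employee 6 (Leo): dept_id=NULL, no match -> kept with NULL
All 6 rows appear; 2 have NULL department.

SQL:
SELECT a.name, b.name AS department
FROM employees a
LEFT JOIN departments b ON a.dept_id = b.id

Result:
name  | department
------+-----------
Julia | Design    
Beth  | NULL      
Aaron | Product   
Eve   | Legal     
Carol | Design    
Leo   | NULL      


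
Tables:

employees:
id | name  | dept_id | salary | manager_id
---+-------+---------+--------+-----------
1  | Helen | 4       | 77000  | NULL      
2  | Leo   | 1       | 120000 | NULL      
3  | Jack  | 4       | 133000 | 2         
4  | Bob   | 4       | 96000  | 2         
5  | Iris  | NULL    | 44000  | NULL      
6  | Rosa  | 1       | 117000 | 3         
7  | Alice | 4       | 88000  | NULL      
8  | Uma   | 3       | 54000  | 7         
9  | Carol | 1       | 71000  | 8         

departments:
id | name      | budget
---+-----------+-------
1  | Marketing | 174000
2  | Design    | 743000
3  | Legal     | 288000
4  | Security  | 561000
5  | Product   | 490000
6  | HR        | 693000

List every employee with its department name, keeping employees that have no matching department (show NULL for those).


LEFT JOIN keeps every row from employees (the left table); where dept_id has no match in departments, the department columns become NULL. Walk through each employee:
  - employee 1 (Helen): dept_id=4 -> matches Security
  - employee 2 (Leo): dept_id=1 -> matches Marketing
  - employee 3 (Jack): dept_id=4 -> matches Security
  - employee 4 (Bob): dept_id=4 -> matches Security
  - employee 5 (Iris): dept_id=NULL, no match -> kept with NULL
  - employee 6 (Rosa): dept_id=1 -> matches Marketing
  - employee 7 (Alice): dept_id=4 -> matches Security
  - employee 8 (Uma): dept_id=3 -> matches Legal
  - employee 9 (Carol): dept_id=1 -> matches Marketing
All 9 rows appear; 1 has NULL department.

SQL:
SELECT a.name, b.name AS department
FROM employees a
LEFT JOIN departments b ON a.dept_id = b.id

Result:
name  | department
------+-----------
Helen | Security  
Leo   | Marketing 
Jack  | Security  
Bob   | Security  
Iris  | NULL      
Rosa  | Marketing 
Alice | Security  
Uma   | Legal     
Carol | Marketing 


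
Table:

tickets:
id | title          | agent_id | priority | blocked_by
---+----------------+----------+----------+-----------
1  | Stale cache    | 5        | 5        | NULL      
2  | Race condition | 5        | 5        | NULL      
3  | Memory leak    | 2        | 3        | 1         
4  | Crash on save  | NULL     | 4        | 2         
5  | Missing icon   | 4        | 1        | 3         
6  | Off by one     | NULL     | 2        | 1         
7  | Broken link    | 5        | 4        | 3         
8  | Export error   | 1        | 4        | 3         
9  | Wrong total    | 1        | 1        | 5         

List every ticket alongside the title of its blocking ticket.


This is a self-join: tickets is joined to a second copy of itself, matching each row's blocked_by to another row's id. Use LEFT JOIN so rows with blocked_by=NULL are kept.
  - ticket 1 (Stale cache): blocked_by=NULL -> NULL
  - ticket 2 (Race condition): blocked_by=NULL -> NULL
  - ticket 3 (Memory leak): blocked_by=1 -> Stale cache
  - ticket 4 (Crash on save): blocked_by=2 -> Race condition
  - ticket 5 (Missing icon): blocked_by=3 -> Memory leak
  - ticket 6 (Off by one): blocked_by=1 -> Stale cache
  - ticket 7 (Broken link): blocked_by=3 -> Memory leak
  - ticket 8 (Export error): blocked_by=3 -> Memory leak
  - ticket 9 (Wrong total): blocked_by=5 -> Missing icon

SQL:
SELECT a.title AS item, b.title AS blocked_by
FROM tickets a
LEFT JOIN tickets b ON a.blocked_by = b.id

Result:
item           | blocked_by    
---------------+---------------
Stale cache    | NULL          
Race condition | NULL          
Memory leak    | Stale cache   
Crash on save  | Race condition
Missing icon   | Memory leak   
Off by one     | Stale cache   
Broken link    | Memory leak   
Export error   | Memory leak   
Wrong total    | Missing icon  


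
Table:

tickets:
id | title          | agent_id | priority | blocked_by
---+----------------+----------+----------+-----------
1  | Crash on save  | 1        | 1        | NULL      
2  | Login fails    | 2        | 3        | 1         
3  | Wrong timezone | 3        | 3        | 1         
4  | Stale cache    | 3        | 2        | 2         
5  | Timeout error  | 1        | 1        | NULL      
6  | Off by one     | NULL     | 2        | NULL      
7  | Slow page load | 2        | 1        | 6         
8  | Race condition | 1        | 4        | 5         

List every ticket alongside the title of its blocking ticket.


This is a self-join: tickets is joined to a second copy of itself, matching each row's blocked_by to another row's id. Use LEFT JOIN so rows with blocked_by=NULL are kept.
  - ticket 1 (Crash on save): blocked_by=NULL -> NULL
  - ticket 2 (Login fails): blocked_by=1 -> Crash on save
  - ticket 3 (Wrong timezone): blocked_by=1 -> Crash on save
  - ticket 4 (Stale cache): blocked_by=2 -> Login fails
  - ticket 5 (Timeout error): blocked_by=NULL -> NULL
  - ticket 6 (Off by one): blocked_by=NULL -> NULL
  - ticket 7 (Slow page load): blocked_by=6 -> Off by one
  - ticket 8 (Race condition): blocked_by=5 -> Timeout error

SQL:
SELECT a.title AS item, b.title AS blocked_by
FROM tickets a
LEFT JOIN tickets b ON a.blocked_by = b.id

Result:
item           | blocked_by   
---------------+--------------
Crash on save  | NULL         
Login fails    | Crash on save
Wrong timezone | Crash on save
Stale cache    | Login fails  
Timeout error  | NULL         
Off by one     | NULL         
Slow page load | Off by one   
Race condition | Timeout error


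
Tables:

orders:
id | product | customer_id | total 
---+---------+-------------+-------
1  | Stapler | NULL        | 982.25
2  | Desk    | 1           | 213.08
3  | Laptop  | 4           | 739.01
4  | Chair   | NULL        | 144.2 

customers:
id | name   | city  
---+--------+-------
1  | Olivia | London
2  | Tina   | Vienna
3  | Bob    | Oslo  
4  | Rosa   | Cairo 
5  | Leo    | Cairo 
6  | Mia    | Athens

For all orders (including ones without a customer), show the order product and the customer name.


LEFT JOIN keeps every row from orders (the left table); where customer_id has no match in customers, the customer columns become NULL. Walk through each order:
  - order 1 (Stapler): customer_id=NULL, no match -> kept with NULL
  - order 2 (Desk): customer_id=1 -> matches Olivia
  - order 3 (Laptop): customer_id=4 -> matches Rosa
  - order 4 (Chair): customer_id=NULL, no match -> kept with NULL
All 4 rows appear; 2 have NULL customer.

SQL:
SELECT a.product, b.name AS customer
FROM orders a
LEFT JOIN customers b ON a.customer_id = b.id

Result:
product | customer
--------+---------
Stapler | NULL    
Desk    | Olivia  
Laptop  | Rosa    
Chair   | NULL    


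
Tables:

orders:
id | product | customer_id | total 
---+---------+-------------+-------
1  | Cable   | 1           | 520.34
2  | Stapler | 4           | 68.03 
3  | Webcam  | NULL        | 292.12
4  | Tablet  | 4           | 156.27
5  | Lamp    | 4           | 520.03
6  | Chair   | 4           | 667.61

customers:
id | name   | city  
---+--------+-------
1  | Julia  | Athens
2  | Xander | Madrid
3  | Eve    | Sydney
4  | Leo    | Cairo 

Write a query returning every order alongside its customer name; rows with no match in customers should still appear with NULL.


LEFT JOIN keeps every row from orders (the left table); where customer_id has no match in customers, the customer columns become NULL. Walk through each order:
  - order 1 (Cable): customer_id=1 -> matches Julia
  - order 2 (Stapler): customer_id=4 -> matches Leo
  - order 3 (Webcam): customer_id=NULL, no match -> kept with NULL
  - order 4 (Tablet): customer_id=4 -> matches Leo
  - order 5 (Lamp): customer_id=4 -> matches Leo
  - order 6 (Chair): customer_id=4 -> matches Leo
All 6 rows appear; 1 has NULL customer.

SQL:
SELECT a.product, b.name AS customer
FROM orders a
LEFT JOIN customers b ON a.customer_id = b.id

Result:
product | customer
--------+---------
Cable   | Julia   
Stapler | Leo     
Webcam  | NULL    
Tablet  | Leo     
Lamp    | Leo     
Chair   | Leo     


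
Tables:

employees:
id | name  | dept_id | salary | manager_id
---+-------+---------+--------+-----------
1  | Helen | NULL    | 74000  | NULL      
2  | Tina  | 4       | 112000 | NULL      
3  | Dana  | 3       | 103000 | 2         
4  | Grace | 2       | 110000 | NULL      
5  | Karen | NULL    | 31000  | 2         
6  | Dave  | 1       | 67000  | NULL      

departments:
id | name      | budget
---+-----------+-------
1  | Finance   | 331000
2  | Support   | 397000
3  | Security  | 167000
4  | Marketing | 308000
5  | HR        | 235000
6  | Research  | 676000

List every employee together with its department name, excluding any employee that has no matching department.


INNER JOIN keeps only employees rows whose dept_id matches an id in departments. Walk through each employee:
  - employee 1 (Helen): dept_id=NULL, no match -> dropped
  - employee 2 (Tina): dept_id=4 -> matches Marketing
  - employee 3 (Dana): dept_id=3 -> matches Security
  - employee 4 (Grace): dept_id=2 -> matches Support
  - employee 5 (Karen): dept_id=NULL, no match -> dropped
  - employee 6 (Dave): dept_id=1 -> matches Finance
So 2 of 6 rows are dropped.

SQL:
SELECT a.name, b.name AS department
FROM employees a
INNER JOIN departments b ON a.dept_id = b.id

Result:
name  | department
------+-----------
Tina  | Marketing 
Dana  | Security  
Grace | Support   
Dave  | Finance   


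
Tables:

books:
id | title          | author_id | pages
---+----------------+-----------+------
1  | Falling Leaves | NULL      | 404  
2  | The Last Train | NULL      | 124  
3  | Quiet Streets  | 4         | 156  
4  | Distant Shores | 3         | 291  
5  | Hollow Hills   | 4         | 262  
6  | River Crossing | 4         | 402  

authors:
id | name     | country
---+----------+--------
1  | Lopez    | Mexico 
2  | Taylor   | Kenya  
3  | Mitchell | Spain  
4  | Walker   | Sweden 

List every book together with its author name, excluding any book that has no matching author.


INNER JOIN keeps only books rows whose author_id matches an id in authors. Walk through each book:
  - book 1 (Falling Leaves): author_id=NULL, no match -> dropped
  - book 2 (The Last Train): author_id=NULL, no match -> dropped
  - book 3 (Quiet Streets): author_id=4 -> matches Walker
  - book 4 (Distant Shores): author_id=3 -> matches Mitchell
  - book 5 (Hollow Hills): author_id=4 -> matches Walker
  - book 6 (River Crossing): author_id=4 -> matches Walker
So 2 of 6 rows are dropped.

SQL:
SELECT a.title, b.name AS author
FROM books a
INNER JOIN authors b ON a.author_id = b.id

Result:
title          | author  
---------------+---------
Quiet Streets  | Walker  
Distant Shores | Mitchell
Hollow Hills   | Walker  
River Crossing | Walker  


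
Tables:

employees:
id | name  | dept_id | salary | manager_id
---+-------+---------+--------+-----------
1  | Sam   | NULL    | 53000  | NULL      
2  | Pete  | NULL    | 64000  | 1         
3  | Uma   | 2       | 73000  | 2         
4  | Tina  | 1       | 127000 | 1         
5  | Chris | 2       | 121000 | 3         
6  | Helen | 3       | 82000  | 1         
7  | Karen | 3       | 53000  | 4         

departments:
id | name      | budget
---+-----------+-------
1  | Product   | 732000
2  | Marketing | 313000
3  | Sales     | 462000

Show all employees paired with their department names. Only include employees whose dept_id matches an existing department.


INNER JOIN keeps only employees rows whose dept_id matches an id in departments. Walk through each employee:
  - employee 1 (Sam): dept_id=NULL, no match -> dropped
  - employee 2 (Pete): dept_id=NULL, no match -> dropped
  - employee 3 (Uma): dept_id=2 -> matches Marketing
  - employee 4 (Tina): dept_id=1 -> matches Product
  - employee 5 (Chris): dept_id=2 -> matches Marketing
  - employee 6 (Helen): dept_id=3 -> matches Sales
  - employee 7 (Karen): dept_id=3 -> matches Sales
So 2 of 7 rows are dropped.

SQL:
SELECT a.name, b.name AS department
FROM employees a
INNER JOIN departments b ON a.dept_id = b.id

Result:
name  | department
------+-----------
Uma   | Marketing 
Tina  | Product   
Chris | Marketing 
Helen | Sales     
Karen | Sales     


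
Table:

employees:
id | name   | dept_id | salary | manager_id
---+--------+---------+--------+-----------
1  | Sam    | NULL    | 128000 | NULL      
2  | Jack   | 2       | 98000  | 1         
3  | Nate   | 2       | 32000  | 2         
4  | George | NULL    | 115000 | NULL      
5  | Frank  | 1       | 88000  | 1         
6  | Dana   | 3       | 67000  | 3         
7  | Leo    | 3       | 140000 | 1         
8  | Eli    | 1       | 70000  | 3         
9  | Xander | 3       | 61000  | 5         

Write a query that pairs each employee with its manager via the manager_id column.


This is a self-join: employees is joined to a second copy of itself, matching each row's manager_id to another row's id. Use LEFT JOIN so rows with manager_id=NULL are kept.
  - employee 1 (Sam): manager_id=NULL -> NULL
  - employee 2 (Jack): manager_id=1 -> Sam
  - employee 3 (Nate): manager_id=2 -> Jack
  - employee 4 (George): manager_id=NULL -> NULL
  - employee 5 (Frank): manager_id=1 -> Sam
  - employee 6 (Dana): manager_id=3 -> Nate
  - employee 7 (Leo): manager_id=1 -> Sam
  - employee 8 (Eli): manager_id=3 -> Nate
  - employee 9 (Xander): manager_id=5 -> Frank

SQL:
SELECT a.name AS item, b.name AS manager
FROM employees a
LEFT JOIN employees b ON a.manager_id = b.id

Result:
item   | manager
-------+--------
Sam    | NULL   
Jack   | Sam    
Nate   | Jack   
George | NULL   
Frank  | Sam    
Dana   | Nate   
Leo    | Sam    
Eli    | Nate   
Xander | Frank  


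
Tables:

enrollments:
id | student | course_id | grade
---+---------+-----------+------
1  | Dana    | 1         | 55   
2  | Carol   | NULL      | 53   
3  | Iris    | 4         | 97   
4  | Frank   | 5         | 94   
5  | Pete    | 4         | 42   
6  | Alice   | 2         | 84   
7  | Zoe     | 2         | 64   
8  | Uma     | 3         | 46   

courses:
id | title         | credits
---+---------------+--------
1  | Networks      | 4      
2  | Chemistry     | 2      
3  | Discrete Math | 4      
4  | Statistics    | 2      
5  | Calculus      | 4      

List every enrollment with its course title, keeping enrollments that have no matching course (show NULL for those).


LEFT JOIN keeps every row from enrollments (the left table); where course_id has no match in courses, the course columns become NULL. Walk through each enrollment:
  - enrollment 1 (Dana): course_id=1 -> matches Networks
  - enrollment 2 (Carol): course_id=NULL, no match -> kept with NULL
  - enrollment 3 (Iris): course_id=4 -> matches Statistics
  - enrollment 4 (Frank): course_id=5 -> matches Calculus
  - enrollment 5 (Pete): course_id=4 -> matches Statistics
  - enrollment 6 (Alice): course_id=2 -> matches Chemistry
  - enrollment 7 (Zoe): course_id=2 -> matches Chemistry
  - enrollment 8 (Uma): course_id=3 -> matches Discrete Math
All 8 rows appear; 1 has NULL course.

SQL:
SELECT a.student, b.title AS course
FROM enrollments a
LEFT JOIN courses b ON a.course_id = b.id

Result:
student | course       
--------+--------------
Dana    | Networks     
Carol   | NULL         
Iris    | Statistics   
Frank   | Calculus     
Pete    | Statistics   
Alice   | Chemistry    
Zoe     | Chemistry    
Uma     | Discrete Math


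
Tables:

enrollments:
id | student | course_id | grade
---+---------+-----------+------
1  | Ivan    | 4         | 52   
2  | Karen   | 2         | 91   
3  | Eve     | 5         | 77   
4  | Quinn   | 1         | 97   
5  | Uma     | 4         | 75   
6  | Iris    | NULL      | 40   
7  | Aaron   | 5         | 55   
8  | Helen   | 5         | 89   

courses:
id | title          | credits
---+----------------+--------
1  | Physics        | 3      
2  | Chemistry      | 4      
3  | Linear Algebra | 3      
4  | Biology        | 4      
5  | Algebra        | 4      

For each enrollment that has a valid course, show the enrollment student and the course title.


INNER JOIN keeps only enrollments rows whose course_id matches an id in courses. Walk through each enrollment:
  - enrollment 1 (Ivan): course_id=4 -> matches Biology
  - enrollment 2 (Karen): course_id=2 -> matches Chemistry
  - enrollment 3 (Eve): course_id=5 -> matches Algebra
  - enrollment 4 (Quinn): course_id=1 -> matches Physics
  - enrollment 5 (Uma): course_id=4 -> matches Biology
  - enrollment 6 (Iris): course_id=NULL, no match -> dropped
  - enrollment 7 (Aaron): course_id=5 -> matches Algebra
  - enrollment 8 (Helen): course_id=5 -> matches Algebra
So 1 of 8 rows is dropped.

SQL:
SELECT a.student, b.title AS course
FROM enrollments a
INNER JOIN courses b ON a.course_id = b.id

Result:
student | course   
--------+----------
Ivan    | Biology  
Karen   | Chemistry
Eve     | Algebra  
Quinn   | Physics  
Uma     | Biology  
Aaron   | Algebra  
Helen   | Algebra  


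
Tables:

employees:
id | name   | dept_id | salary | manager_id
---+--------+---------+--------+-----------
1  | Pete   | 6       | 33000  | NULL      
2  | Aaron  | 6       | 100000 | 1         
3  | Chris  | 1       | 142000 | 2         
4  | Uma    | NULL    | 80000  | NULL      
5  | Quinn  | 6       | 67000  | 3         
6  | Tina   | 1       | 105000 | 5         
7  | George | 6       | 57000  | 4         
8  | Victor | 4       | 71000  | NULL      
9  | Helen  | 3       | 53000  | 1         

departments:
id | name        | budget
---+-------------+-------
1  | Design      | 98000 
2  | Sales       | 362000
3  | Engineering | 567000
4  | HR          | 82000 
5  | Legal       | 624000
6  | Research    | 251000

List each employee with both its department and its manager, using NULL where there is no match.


Two LEFT JOINs from the same base table employees: one to departments via dept_id, one to employees itself via manager_id. Both are LEFT so every employee is preserved.
Match against departments:
  - employee 1 (Pete): dept_id=6 -> matches Research
  - employee 2 (Aaron): dept_id=6 -> matches Research
  - employee 3 (Chris): dept_id=1 -> matches Design
  - employee 4 (Uma): dept_id=NULL, no match -> kept with NULL
  - employee 5 (Quinn): dept_id=6 -> matches Research
  - employee 6 (Tina): dept_id=1 -> matches Design
  - employee 7 (George): dept_id=6 -> matches Research
  - employee 8 (Victor): dept_id=4 -> matches HR
  - employee 9 (Helen): dept_id=3 -> matches Engineering
Match against employees (self):
  - employee 1 (Pete): manager_id=NULL -> NULL
  - employee 2 (Aaron): manager_id=1 -> Pete
  - employee 3 (Chris): manager_id=2 -> Aaron
  - employee 4 (Uma): manager_id=NULL -> NULL
  - employee 5 (Quinn): manager_id=3 -> Chris
  - employee 6 (Tina): manager_id=5 -> Quinn
  - employee 7 (George): manager_id=4 -> Uma
  - employee 8 (Victor): manager_id=NULL -> NULL
  - employee 9 (Helen): manager_id=1 -> Pete

SQL:
SELECT a.name, b.name AS department, c.name AS manager
FROM employees a
LEFT JOIN departments b ON a.dept_id = b.id
LEFT JOIN employees c ON a.manager_id = c.id

Result:
name   | department  | manager
-------+-------------+--------
Pete   | Research    | NULL   
Aaron  | Research    | Pete   
Chris  | Design      | Aaron  
Uma    | NULL        | NULL   
Quinn  | Research    | Chris  
Tina   | Design      | Quinn  
George | Research    | Uma    
Victor | HR          | NULL   
Helen  | Engineering | Pete   


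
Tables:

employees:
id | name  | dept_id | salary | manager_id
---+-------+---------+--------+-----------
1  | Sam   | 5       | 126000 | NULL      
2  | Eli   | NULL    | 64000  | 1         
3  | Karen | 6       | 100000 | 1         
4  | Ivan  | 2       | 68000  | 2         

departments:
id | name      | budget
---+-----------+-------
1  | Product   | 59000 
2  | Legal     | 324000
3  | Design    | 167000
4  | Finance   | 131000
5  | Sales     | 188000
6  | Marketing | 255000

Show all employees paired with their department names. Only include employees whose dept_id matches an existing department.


INNER JOIN keeps only employees rows whose dept_id matches an id in departments. Walk through each employee:
  - employee 1 (Sam): dept_id=5 -> matches Sales
  - employee 2 (Eli): dept_id=NULL, no match -> dropped
  - employee 3 (Karen): dept_id=6 -> matches Marketing
  - employee 4 (Ivan): dept_id=2 -> matches Legal
So 1 of 4 rows is dropped.

SQL:
SELECT a.name, b.name AS department
FROM employees a
INNER JOIN departments b ON a.dept_id = b.id

Result:
name  | department
------+-----------
Sam   | Sales     
Karen | Marketing 
Ivan  | Legal     


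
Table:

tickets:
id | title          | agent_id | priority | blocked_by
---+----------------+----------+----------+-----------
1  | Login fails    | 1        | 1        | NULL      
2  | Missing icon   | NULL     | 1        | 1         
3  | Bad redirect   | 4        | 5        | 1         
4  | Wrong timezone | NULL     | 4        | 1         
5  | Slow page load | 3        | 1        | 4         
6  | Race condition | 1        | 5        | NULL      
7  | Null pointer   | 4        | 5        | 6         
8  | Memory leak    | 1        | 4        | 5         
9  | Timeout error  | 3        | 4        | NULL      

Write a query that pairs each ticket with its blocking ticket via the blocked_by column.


This is a self-join: tickets is joined to a second copy of itself, matching each row's blocked_by to another row's id. Use LEFT JOIN so rows with blocked_by=NULL are kept.
  - ticket 1 (Login fails): blocked_by=NULL -> NULL
  - ticket 2 (Missing icon): blocked_by=1 -> Login fails
  - ticket 3 (Bad redirect): blocked_by=1 -> Login fails
  - ticket 4 (Wrong timezone): blocked_by=1 -> Login fails
  - ticket 5 (Slow page load): blocked_by=4 -> Wrong timezone
  - ticket 6 (Race condition): blocked_by=NULL -> NULL
  - ticket 7 (Null pointer): blocked_by=6 -> Race condition
  - ticket 8 (Memory leak): blocked_by=5 -> Slow page load
  - ticket 9 (Timeout error): blocked_by=NULL -> NULL

SQL:
SELECT a.title AS item, b.title AS blocked_by
FROM tickets a
LEFT JOIN tickets b ON a.blocked_by = b.id

Result:
item           | blocked_by    
---------------+---------------
Login fails    | NULL          
Missing icon   | Login fails   
Bad redirect   | Login fails   
Wrong timezone | Login fails   
Slow page load | Wrong timezone
Race condition | NULL          
Null pointer   | Race condition
Memory leak    | Slow page load
Timeout error  | NULL          
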